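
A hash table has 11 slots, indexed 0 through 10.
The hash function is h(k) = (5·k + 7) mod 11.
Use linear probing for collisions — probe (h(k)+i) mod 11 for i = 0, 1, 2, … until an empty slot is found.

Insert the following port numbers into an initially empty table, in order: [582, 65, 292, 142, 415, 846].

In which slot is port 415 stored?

Insert 582: h=2, slot 2 empty => index 2.
Insert 65: h=2, slot 2 occupied => index 3.
Insert 292: h=4, slot 4 empty => index 4.
Insert 142: h=2, slots 2,3,4 occupied => index 5.
Insert 415: h=3, slots 3,4,5 occupied => index 6.
Insert 846: h=2, slots 2,3,4,5,6 occupied => index 7.
Table: [∅, ∅, 582, 65, 292, 142, 415, 846, ∅, ∅, ∅]

6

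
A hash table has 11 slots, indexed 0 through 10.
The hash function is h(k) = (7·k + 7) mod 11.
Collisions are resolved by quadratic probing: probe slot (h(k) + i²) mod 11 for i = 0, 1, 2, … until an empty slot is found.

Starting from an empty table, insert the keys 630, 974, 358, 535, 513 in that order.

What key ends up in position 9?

358

630 hashes to 6; slot 6 is free → place at 6.
974 hashes to 5; slot 5 is free → place at 5.
358 hashes to 5; 5,6 taken → place at 9.
535 hashes to 1; slot 1 is free → place at 1.
513 hashes to 1; 1 taken → place at 2.
Table: [_, 535, 513, _, _, 974, 630, _, _, 358, _]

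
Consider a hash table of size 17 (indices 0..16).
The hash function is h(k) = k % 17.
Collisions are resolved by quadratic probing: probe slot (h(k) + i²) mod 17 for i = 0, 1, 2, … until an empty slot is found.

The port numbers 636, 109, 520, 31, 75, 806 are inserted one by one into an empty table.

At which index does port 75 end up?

11

Insert 636: h=7, slot 7 empty => index 7.
Insert 109: h=7, slot 7 occupied => index 8.
Insert 520: h=10, slot 10 empty => index 10.
Insert 31: h=14, slot 14 empty => index 14.
Insert 75: h=7, slots 7,8 occupied => index 11.
Insert 806: h=7, slots 7,8,11 occupied => index 16.
Table: [—, —, —, —, —, —, —, 636, 109, —, 520, 75, —, —, 31, —, 806]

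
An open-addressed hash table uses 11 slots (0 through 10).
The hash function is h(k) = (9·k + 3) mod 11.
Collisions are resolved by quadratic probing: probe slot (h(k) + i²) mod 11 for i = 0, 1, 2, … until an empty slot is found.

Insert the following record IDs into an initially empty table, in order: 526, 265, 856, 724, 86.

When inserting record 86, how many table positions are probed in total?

4

526: h=7 => slot 7
265: h=1 => slot 1
856: h=7, probe 7,8 => slot 8
724: h=7, probe 7,8,0 => slot 0
86: h=7, probe 7,8,0,5 => slot 5
Table: [724, 265, -, -, -, 86, -, 526, 856, -, -]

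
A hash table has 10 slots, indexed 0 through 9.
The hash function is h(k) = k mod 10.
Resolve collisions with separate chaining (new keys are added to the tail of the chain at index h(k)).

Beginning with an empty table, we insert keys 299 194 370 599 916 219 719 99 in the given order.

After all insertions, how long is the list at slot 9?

Insert 299: h=9, bucket 9 empty -> new chain.
Insert 194: h=4, bucket 4 empty -> new chain.
Insert 370: h=0, bucket 0 empty -> new chain.
Insert 599: h=9, bucket 9 nonempty -> append to chain.
Insert 916: h=6, bucket 6 empty -> new chain.
Insert 219: h=9, bucket 9 nonempty -> append to chain.
Insert 719: h=9, bucket 9 nonempty -> append to chain.
Insert 99: h=9, bucket 9 nonempty -> append to chain.
Final buckets:
0: 370
1: ∅
2: ∅
3: ∅
4: 194
5: ∅
6: 916
7: ∅
8: ∅
9: 299 -> 599 -> 219 -> 719 -> 99

5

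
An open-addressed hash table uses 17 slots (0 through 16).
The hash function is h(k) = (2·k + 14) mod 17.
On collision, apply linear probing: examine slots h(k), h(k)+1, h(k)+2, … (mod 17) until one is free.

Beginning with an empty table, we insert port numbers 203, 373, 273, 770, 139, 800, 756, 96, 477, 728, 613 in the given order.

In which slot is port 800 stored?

0

Insert 203: h=12, slot 12 empty -> index 12.
Insert 373: h=12, slot 12 occupied -> index 13.
Insert 273: h=16, slot 16 empty -> index 16.
Insert 770: h=7, slot 7 empty -> index 7.
Insert 139: h=3, slot 3 empty -> index 3.
Insert 800: h=16, slot 16 occupied -> index 0.
Insert 756: h=13, slot 13 occupied -> index 14.
Insert 96: h=2, slot 2 empty -> index 2.
Insert 477: h=16, slots 16,0 occupied -> index 1.
Insert 728: h=8, slot 8 empty -> index 8.
Insert 613: h=16, slots 16,0,1,2,3 occupied -> index 4.
Table: [800, 477, 96, 139, 613, —, —, 770, 728, —, —, —, 203, 373, 756, —, 273]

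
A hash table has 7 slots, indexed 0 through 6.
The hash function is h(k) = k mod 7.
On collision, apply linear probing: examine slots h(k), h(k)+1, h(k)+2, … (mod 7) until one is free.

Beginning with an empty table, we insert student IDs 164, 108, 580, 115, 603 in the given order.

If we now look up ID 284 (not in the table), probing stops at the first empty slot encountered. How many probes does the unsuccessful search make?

4

Insert 164: h=3, slot 3 empty → index 3.
Insert 108: h=3, slot 3 occupied → index 4.
Insert 580: h=6, slot 6 empty → index 6.
Insert 115: h=3, slots 3,4 occupied → index 5.
Insert 603: h=1, slot 1 empty → index 1.
Table: [., 603, ., 164, 108, 115, 580]
Lookup 284: h=4, probe 4,5,6,0 → slot 0 empty, not found.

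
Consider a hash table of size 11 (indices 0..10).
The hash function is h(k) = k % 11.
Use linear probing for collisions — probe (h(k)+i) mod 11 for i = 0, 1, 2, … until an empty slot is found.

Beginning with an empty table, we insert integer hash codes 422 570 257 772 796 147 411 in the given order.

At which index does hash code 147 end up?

7

422 hashes to 4; slot 4 is free -> place at 4.
570 hashes to 9; slot 9 is free -> place at 9.
257 hashes to 4; 4 taken -> place at 5.
772 hashes to 2; slot 2 is free -> place at 2.
796 hashes to 4; 4,5 taken -> place at 6.
147 hashes to 4; 4,5,6 taken -> place at 7.
411 hashes to 4; 4,5,6,7 taken -> place at 8.
Table: [., ., 772, ., 422, 257, 796, 147, 411, 570, .]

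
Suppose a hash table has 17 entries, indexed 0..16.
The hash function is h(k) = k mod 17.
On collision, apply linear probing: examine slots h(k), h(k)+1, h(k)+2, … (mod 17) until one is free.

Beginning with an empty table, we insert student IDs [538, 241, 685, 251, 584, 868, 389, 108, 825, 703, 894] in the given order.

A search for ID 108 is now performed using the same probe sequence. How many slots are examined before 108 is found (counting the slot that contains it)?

2

538: h=11 => slot 11
241: h=3 => slot 3
685: h=5 => slot 5
251: h=13 => slot 13
584: h=6 => slot 6
868: h=1 => slot 1
389: h=15 => slot 15
108: h=6, probe 6,7 => slot 7
825: h=9 => slot 9
703: h=6, probe 6,7,8 => slot 8
894: h=10 => slot 10
Table: [—, 868, —, 241, —, 685, 584, 108, 703, 825, 894, 538, —, 251, —, 389, —]
Lookup 108: h=6, probe 6,7 → found at 7.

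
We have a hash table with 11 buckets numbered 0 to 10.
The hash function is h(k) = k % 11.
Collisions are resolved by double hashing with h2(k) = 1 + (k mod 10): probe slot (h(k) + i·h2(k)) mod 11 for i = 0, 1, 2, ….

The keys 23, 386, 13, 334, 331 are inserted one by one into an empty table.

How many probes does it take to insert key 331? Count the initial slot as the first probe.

2

23: h=1 → slot 1
386: h=1, h2=7, probe 1,8 → slot 8
13: h=2 → slot 2
334: h=4 → slot 4
331: h=1, h2=2, probe 1,3 → slot 3
Table: [_, 23, 13, 331, 334, _, _, _, 386, _, _]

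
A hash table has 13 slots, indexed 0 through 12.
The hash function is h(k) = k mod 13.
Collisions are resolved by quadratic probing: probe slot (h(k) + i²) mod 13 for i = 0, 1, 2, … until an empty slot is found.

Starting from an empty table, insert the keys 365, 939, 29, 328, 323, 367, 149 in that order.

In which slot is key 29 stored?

4

365 hashes to 1; slot 1 is free => place at 1.
939 hashes to 3; slot 3 is free => place at 3.
29 hashes to 3; 3 taken => place at 4.
328 hashes to 3; 3,4 taken => place at 7.
323 hashes to 11; slot 11 is free => place at 11.
367 hashes to 3; 3,4,7 taken => place at 12.
149 hashes to 6; slot 6 is free => place at 6.
Table: [_, 365, _, 939, 29, _, 149, 328, _, _, _, 323, 367]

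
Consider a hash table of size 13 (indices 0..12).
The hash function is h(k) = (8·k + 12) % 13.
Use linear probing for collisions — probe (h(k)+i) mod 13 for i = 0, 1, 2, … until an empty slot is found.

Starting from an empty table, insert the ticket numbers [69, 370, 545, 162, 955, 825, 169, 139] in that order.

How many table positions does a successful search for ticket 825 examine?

69 hashes to 5; slot 5 is free → place at 5.
370 hashes to 8; slot 8 is free → place at 8.
545 hashes to 4; slot 4 is free → place at 4.
162 hashes to 8; 8 taken → place at 9.
955 hashes to 8; 8,9 taken → place at 10.
825 hashes to 8; 8,9,10 taken → place at 11.
169 hashes to 12; slot 12 is free → place at 12.
139 hashes to 6; slot 6 is free → place at 6.
Table: [∅, ∅, ∅, ∅, 545, 69, 139, ∅, 370, 162, 955, 825, 169]
Lookup 825: h=8, probe 8,9,10,11 → found at 11.

4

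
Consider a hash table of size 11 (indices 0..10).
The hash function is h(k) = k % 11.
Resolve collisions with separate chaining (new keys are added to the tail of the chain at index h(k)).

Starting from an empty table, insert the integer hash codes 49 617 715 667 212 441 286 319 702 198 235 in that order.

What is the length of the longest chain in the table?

Insert 49: h=5, bucket 5 empty → new chain.
Insert 617: h=1, bucket 1 empty → new chain.
Insert 715: h=0, bucket 0 empty → new chain.
Insert 667: h=7, bucket 7 empty → new chain.
Insert 212: h=3, bucket 3 empty → new chain.
Insert 441: h=1, bucket 1 nonempty → append to chain.
Insert 286: h=0, bucket 0 nonempty → append to chain.
Insert 319: h=0, bucket 0 nonempty → append to chain.
Insert 702: h=9, bucket 9 empty → new chain.
Insert 198: h=0, bucket 0 nonempty → append to chain.
Insert 235: h=4, bucket 4 empty → new chain.
Final buckets:
0: 715 -> 286 -> 319 -> 198
1: 617 -> 441
2: —
3: 212
4: 235
5: 49
6: —
7: 667
8: —
9: 702
10: —

4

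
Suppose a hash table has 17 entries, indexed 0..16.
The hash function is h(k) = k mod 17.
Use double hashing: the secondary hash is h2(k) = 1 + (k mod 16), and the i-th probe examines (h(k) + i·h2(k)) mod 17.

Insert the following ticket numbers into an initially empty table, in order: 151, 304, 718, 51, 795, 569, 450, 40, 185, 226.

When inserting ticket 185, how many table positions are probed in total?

3

151: h=15 => slot 15
304: h=15, h2=1, probe 15,16 => slot 16
718: h=4 => slot 4
51: h=0 => slot 0
795: h=13 => slot 13
569: h=8 => slot 8
450: h=8, h2=3, probe 8,11 => slot 11
40: h=6 => slot 6
185: h=15, h2=10, probe 15,8,1 => slot 1
226: h=5 => slot 5
Table: [51, 185, _, _, 718, 226, 40, _, 569, _, _, 450, _, 795, _, 151, 304]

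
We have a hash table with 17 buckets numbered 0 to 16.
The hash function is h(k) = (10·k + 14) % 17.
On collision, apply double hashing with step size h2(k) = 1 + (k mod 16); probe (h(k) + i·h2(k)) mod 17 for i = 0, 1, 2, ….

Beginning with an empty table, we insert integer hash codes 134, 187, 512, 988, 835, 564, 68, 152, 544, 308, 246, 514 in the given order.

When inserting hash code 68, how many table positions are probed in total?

2

134 hashes to 11; slot 11 is free -> place at 11.
187 hashes to 14; slot 14 is free -> place at 14.
512 hashes to 0; slot 0 is free -> place at 0.
988 hashes to 0, h2=13; 0 taken -> place at 13.
835 hashes to 0, h2=4; 0 taken -> place at 4.
564 hashes to 10; slot 10 is free -> place at 10.
68 hashes to 14, h2=5; 14 taken -> place at 2.
152 hashes to 4, h2=9; 4,13 taken -> place at 5.
544 hashes to 14, h2=1; 14 taken -> place at 15.
308 hashes to 0, h2=5; 0,5,10,15 taken -> place at 3.
246 hashes to 9; slot 9 is free -> place at 9.
514 hashes to 3, h2=3; 3 taken -> place at 6.
Table: [512, -, 68, 308, 835, 152, 514, -, -, 246, 564, 134, -, 988, 187, 544, -]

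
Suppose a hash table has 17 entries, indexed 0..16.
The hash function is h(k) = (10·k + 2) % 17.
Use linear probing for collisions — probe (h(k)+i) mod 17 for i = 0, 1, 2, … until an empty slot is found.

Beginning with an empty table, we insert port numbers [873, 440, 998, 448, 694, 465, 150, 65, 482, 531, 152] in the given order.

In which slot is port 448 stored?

873 hashes to 11; slot 11 is free => place at 11.
440 hashes to 16; slot 16 is free => place at 16.
998 hashes to 3; slot 3 is free => place at 3.
448 hashes to 11; 11 taken => place at 12.
694 hashes to 6; slot 6 is free => place at 6.
465 hashes to 11; 11,12 taken => place at 13.
150 hashes to 6; 6 taken => place at 7.
65 hashes to 6; 6,7 taken => place at 8.
482 hashes to 11; 11,12,13 taken => place at 14.
531 hashes to 8; 8 taken => place at 9.
152 hashes to 9; 9 taken => place at 10.
Table: [∅, ∅, ∅, 998, ∅, ∅, 694, 150, 65, 531, 152, 873, 448, 465, 482, ∅, 440]

12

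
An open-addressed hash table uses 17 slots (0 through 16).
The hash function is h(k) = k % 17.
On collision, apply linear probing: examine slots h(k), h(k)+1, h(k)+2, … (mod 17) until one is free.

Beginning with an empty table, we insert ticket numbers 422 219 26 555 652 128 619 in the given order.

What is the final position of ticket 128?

10

422: h=14 -> slot 14
219: h=15 -> slot 15
26: h=9 -> slot 9
555: h=11 -> slot 11
652: h=6 -> slot 6
128: h=9, probe 9,10 -> slot 10
619: h=7 -> slot 7
Table: [∅, ∅, ∅, ∅, ∅, ∅, 652, 619, ∅, 26, 128, 555, ∅, ∅, 422, 219, ∅]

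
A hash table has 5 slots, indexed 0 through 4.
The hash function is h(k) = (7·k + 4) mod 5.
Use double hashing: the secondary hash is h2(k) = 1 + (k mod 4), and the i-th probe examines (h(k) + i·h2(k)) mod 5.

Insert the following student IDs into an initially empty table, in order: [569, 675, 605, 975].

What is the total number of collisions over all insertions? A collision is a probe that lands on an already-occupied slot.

2

Insert 569: h=2, slot 2 empty -> index 2.
Insert 675: h=4, slot 4 empty -> index 4.
Insert 605: h=4, h2=2, slot 4 occupied -> index 1.
Insert 975: h=4, h2=4, slot 4 occupied -> index 3.
Table: [., 605, 569, 975, 675]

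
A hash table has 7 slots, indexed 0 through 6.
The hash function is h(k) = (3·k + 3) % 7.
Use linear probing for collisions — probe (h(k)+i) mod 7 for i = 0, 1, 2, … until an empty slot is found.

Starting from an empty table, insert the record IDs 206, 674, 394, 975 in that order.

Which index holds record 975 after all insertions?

206 hashes to 5; slot 5 is free → place at 5.
674 hashes to 2; slot 2 is free → place at 2.
394 hashes to 2; 2 taken → place at 3.
975 hashes to 2; 2,3 taken → place at 4.
Table: [., ., 674, 394, 975, 206, .]

4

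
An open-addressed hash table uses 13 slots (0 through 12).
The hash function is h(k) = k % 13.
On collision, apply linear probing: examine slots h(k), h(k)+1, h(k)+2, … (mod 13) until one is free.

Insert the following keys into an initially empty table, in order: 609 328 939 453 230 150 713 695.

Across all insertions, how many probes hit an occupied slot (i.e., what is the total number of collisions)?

4

Insert 609: h=11, slot 11 empty => index 11.
Insert 328: h=3, slot 3 empty => index 3.
Insert 939: h=3, slot 3 occupied => index 4.
Insert 453: h=11, slot 11 occupied => index 12.
Insert 230: h=9, slot 9 empty => index 9.
Insert 150: h=7, slot 7 empty => index 7.
Insert 713: h=11, slots 11,12 occupied => index 0.
Insert 695: h=6, slot 6 empty => index 6.
Table: [713, ∅, ∅, 328, 939, ∅, 695, 150, ∅, 230, ∅, 609, 453]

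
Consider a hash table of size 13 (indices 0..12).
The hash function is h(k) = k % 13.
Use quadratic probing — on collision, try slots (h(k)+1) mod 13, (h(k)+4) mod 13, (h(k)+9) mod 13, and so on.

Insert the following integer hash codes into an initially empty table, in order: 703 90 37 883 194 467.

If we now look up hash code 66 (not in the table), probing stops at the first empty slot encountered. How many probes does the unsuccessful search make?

2

703: h=1 → slot 1
90: h=12 → slot 12
37: h=11 → slot 11
883: h=12, probe 12,0 → slot 0
194: h=12, probe 12,0,3 → slot 3
467: h=12, probe 12,0,3,8 → slot 8
Table: [883, 703, _, 194, _, _, _, _, 467, _, _, 37, 90]
Lookup 66: h=1, probe 1,2 → slot 2 empty, not found.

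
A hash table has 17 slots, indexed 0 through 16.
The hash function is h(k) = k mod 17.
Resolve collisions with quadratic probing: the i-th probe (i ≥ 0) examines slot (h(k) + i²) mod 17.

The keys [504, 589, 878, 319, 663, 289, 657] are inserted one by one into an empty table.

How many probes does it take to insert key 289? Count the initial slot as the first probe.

Insert 504: h=11, slot 11 empty => index 11.
Insert 589: h=11, slot 11 occupied => index 12.
Insert 878: h=11, slots 11,12 occupied => index 15.
Insert 319: h=13, slot 13 empty => index 13.
Insert 663: h=0, slot 0 empty => index 0.
Insert 289: h=0, slot 0 occupied => index 1.
Insert 657: h=11, slots 11,12,15 occupied => index 3.
Table: [663, 289, —, 657, —, —, —, —, —, —, —, 504, 589, 319, —, 878, —]

2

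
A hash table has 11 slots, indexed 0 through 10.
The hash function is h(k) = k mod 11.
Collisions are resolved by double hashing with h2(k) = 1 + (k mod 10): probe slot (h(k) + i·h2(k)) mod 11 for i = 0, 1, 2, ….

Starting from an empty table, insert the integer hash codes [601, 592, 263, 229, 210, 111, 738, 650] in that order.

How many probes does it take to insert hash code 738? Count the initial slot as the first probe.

601: h=7 → slot 7
592: h=9 → slot 9
263: h=10 → slot 10
229: h=9, h2=10, probe 9,8 → slot 8
210: h=1 → slot 1
111: h=1, h2=2, probe 1,3 → slot 3
738: h=1, h2=9, probe 1,10,8,6 → slot 6
650: h=1, h2=1, probe 1,2 → slot 2
Table: [∅, 210, 650, 111, ∅, ∅, 738, 601, 229, 592, 263]

4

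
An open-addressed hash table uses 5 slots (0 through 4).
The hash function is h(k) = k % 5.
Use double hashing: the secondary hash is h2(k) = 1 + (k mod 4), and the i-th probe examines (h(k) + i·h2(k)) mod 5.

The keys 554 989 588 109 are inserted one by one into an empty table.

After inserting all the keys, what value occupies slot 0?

554: h=4 => slot 4
989: h=4, h2=2, probe 4,1 => slot 1
588: h=3 => slot 3
109: h=4, h2=2, probe 4,1,3,0 => slot 0
Table: [109, 989, ∅, 588, 554]

109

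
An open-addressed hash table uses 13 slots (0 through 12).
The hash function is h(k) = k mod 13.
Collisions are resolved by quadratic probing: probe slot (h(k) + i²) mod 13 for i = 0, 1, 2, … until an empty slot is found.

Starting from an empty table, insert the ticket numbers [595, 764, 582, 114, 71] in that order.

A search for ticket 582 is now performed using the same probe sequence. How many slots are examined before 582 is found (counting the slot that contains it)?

595: h=10 => slot 10
764: h=10, probe 10,11 => slot 11
582: h=10, probe 10,11,1 => slot 1
114: h=10, probe 10,11,1,6 => slot 6
71: h=6, probe 6,7 => slot 7
Table: [., 582, ., ., ., ., 114, 71, ., ., 595, 764, .]
Lookup 582: h=10, probe 10,11,1 → found at 1.

3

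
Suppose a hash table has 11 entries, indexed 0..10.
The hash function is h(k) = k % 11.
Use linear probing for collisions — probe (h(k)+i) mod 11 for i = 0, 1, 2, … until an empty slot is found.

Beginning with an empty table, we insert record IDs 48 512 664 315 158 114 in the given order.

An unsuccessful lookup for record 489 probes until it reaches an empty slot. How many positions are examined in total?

6

Insert 48: h=4, slot 4 empty => index 4.
Insert 512: h=6, slot 6 empty => index 6.
Insert 664: h=4, slot 4 occupied => index 5.
Insert 315: h=7, slot 7 empty => index 7.
Insert 158: h=4, slots 4,5,6,7 occupied => index 8.
Insert 114: h=4, slots 4,5,6,7,8 occupied => index 9.
Table: [∅, ∅, ∅, ∅, 48, 664, 512, 315, 158, 114, ∅]
Lookup 489: h=5, probe 5,6,7,8,9,10 → slot 10 empty, not found.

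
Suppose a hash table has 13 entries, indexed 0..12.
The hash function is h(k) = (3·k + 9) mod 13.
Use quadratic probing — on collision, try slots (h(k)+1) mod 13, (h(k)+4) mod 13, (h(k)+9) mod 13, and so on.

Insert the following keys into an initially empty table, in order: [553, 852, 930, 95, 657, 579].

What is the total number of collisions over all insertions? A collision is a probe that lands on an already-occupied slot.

Insert 553: h=4, slot 4 empty => index 4.
Insert 852: h=4, slot 4 occupied => index 5.
Insert 930: h=4, slots 4,5 occupied => index 8.
Insert 95: h=8, slot 8 occupied => index 9.
Insert 657: h=4, slots 4,5,8 occupied => index 0.
Insert 579: h=4, slots 4,5,8,0 occupied => index 7.
Table: [657, _, _, _, 553, 852, _, 579, 930, 95, _, _, _]

11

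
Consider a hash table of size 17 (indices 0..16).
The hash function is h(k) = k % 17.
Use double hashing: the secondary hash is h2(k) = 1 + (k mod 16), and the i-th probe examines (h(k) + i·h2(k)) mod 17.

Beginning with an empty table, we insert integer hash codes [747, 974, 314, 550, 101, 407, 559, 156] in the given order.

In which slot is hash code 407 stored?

Insert 747: h=16, slot 16 empty => index 16.
Insert 974: h=5, slot 5 empty => index 5.
Insert 314: h=8, slot 8 empty => index 8.
Insert 550: h=6, slot 6 empty => index 6.
Insert 101: h=16, h2=6, slots 16,5 occupied => index 11.
Insert 407: h=16, h2=8, slot 16 occupied => index 7.
Insert 559: h=15, slot 15 empty => index 15.
Insert 156: h=3, slot 3 empty => index 3.
Table: [—, —, —, 156, —, 974, 550, 407, 314, —, —, 101, —, —, —, 559, 747]

7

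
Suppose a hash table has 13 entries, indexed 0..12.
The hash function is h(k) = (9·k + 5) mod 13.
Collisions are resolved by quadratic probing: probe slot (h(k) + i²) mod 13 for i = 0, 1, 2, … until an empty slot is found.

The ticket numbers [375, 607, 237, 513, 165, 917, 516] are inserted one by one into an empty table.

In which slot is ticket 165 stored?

Insert 375: h=0, slot 0 empty -> index 0.
Insert 607: h=8, slot 8 empty -> index 8.
Insert 237: h=6, slot 6 empty -> index 6.
Insert 513: h=7, slot 7 empty -> index 7.
Insert 165: h=8, slot 8 occupied -> index 9.
Insert 917: h=3, slot 3 empty -> index 3.
Insert 516: h=8, slots 8,9 occupied -> index 12.
Table: [375, —, —, 917, —, —, 237, 513, 607, 165, —, —, 516]

9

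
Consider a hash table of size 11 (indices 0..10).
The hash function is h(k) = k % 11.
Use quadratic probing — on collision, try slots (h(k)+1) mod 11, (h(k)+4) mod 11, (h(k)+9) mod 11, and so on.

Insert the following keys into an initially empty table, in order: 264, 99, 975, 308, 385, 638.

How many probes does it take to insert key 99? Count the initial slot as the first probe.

264: h=0 => slot 0
99: h=0, probe 0,1 => slot 1
975: h=7 => slot 7
308: h=0, probe 0,1,4 => slot 4
385: h=0, probe 0,1,4,9 => slot 9
638: h=0, probe 0,1,4,9,5 => slot 5
Table: [264, 99, _, _, 308, 638, _, 975, _, 385, _]

2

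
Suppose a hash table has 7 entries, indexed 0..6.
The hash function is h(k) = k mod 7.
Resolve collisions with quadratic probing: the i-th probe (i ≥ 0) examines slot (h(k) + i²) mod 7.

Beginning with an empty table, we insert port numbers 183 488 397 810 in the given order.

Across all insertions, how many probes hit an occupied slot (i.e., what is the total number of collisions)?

Insert 183: h=1, slot 1 empty -> index 1.
Insert 488: h=5, slot 5 empty -> index 5.
Insert 397: h=5, slot 5 occupied -> index 6.
Insert 810: h=5, slots 5,6 occupied -> index 2.
Table: [., 183, 810, ., ., 488, 397]

3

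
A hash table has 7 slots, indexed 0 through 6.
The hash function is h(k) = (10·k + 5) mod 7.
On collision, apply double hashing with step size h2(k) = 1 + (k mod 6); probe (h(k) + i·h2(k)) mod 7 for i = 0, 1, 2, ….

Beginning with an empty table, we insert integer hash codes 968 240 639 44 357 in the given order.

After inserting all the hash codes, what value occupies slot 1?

968: h=4 => slot 4
240: h=4, h2=1, probe 4,5 => slot 5
639: h=4, h2=4, probe 4,1 => slot 1
44: h=4, h2=3, probe 4,0 => slot 0
357: h=5, h2=4, probe 5,2 => slot 2
Table: [44, 639, 357, -, 968, 240, -]

639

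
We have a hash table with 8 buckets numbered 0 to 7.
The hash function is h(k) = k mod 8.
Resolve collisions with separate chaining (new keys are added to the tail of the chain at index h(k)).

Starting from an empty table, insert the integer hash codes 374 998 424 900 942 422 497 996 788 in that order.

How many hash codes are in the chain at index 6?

374 → bucket 6
998 → bucket 6 (collision)
424 → bucket 0
900 → bucket 4
942 → bucket 6 (collision)
422 → bucket 6 (collision)
497 → bucket 1
996 → bucket 4 (collision)
788 → bucket 4 (collision)
Final buckets:
0: 424
1: 497
2: -
3: -
4: 900 -> 996 -> 788
5: -
6: 374 -> 998 -> 942 -> 422
7: -

4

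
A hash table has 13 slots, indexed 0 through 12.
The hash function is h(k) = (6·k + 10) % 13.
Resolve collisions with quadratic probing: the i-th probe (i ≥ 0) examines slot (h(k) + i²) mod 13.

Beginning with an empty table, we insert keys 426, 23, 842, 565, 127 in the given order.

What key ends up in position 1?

426 hashes to 5; slot 5 is free -> place at 5.
23 hashes to 5; 5 taken -> place at 6.
842 hashes to 5; 5,6 taken -> place at 9.
565 hashes to 7; slot 7 is free -> place at 7.
127 hashes to 5; 5,6,9 taken -> place at 1.
Table: [∅, 127, ∅, ∅, ∅, 426, 23, 565, ∅, 842, ∅, ∅, ∅]

127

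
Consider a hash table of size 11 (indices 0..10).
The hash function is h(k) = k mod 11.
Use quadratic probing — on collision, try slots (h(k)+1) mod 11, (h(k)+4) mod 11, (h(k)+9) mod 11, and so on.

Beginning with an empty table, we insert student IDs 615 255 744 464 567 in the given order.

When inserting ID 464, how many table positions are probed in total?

Insert 615: h=10, slot 10 empty => index 10.
Insert 255: h=2, slot 2 empty => index 2.
Insert 744: h=7, slot 7 empty => index 7.
Insert 464: h=2, slot 2 occupied => index 3.
Insert 567: h=6, slot 6 empty => index 6.
Table: [∅, ∅, 255, 464, ∅, ∅, 567, 744, ∅, ∅, 615]

2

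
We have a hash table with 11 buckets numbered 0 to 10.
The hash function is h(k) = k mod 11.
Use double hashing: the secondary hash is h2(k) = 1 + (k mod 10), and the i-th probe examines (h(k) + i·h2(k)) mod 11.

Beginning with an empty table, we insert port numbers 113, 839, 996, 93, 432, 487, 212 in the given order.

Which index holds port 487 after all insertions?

113: h=3 -> slot 3
839: h=3, h2=10, probe 3,2 -> slot 2
996: h=6 -> slot 6
93: h=5 -> slot 5
432: h=3, h2=3, probe 3,6,9 -> slot 9
487: h=3, h2=8, probe 3,0 -> slot 0
212: h=3, h2=3, probe 3,6,9,1 -> slot 1
Table: [487, 212, 839, 113, ., 93, 996, ., ., 432, .]

0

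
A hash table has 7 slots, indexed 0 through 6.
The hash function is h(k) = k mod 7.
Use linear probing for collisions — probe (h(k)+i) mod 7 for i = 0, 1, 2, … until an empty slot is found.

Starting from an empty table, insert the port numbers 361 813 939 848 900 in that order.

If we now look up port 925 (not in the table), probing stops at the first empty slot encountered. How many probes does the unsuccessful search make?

6

361 hashes to 4; slot 4 is free -> place at 4.
813 hashes to 1; slot 1 is free -> place at 1.
939 hashes to 1; 1 taken -> place at 2.
848 hashes to 1; 1,2 taken -> place at 3.
900 hashes to 4; 4 taken -> place at 5.
Table: [_, 813, 939, 848, 361, 900, _]
Lookup 925: h=1, probe 1,2,3,4,5,6 → slot 6 empty, not found.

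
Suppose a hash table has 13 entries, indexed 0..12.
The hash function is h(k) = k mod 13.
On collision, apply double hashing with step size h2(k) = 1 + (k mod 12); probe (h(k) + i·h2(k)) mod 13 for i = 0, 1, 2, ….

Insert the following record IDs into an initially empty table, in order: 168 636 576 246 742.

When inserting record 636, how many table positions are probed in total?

168: h=12 -> slot 12
636: h=12, h2=1, probe 12,0 -> slot 0
576: h=4 -> slot 4
246: h=12, h2=7, probe 12,6 -> slot 6
742: h=1 -> slot 1
Table: [636, 742, ., ., 576, ., 246, ., ., ., ., ., 168]

2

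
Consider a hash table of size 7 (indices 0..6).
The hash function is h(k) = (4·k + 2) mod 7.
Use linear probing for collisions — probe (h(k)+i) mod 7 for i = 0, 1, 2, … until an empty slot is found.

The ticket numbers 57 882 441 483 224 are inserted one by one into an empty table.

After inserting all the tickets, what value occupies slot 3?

57 hashes to 6; slot 6 is free -> place at 6.
882 hashes to 2; slot 2 is free -> place at 2.
441 hashes to 2; 2 taken -> place at 3.
483 hashes to 2; 2,3 taken -> place at 4.
224 hashes to 2; 2,3,4 taken -> place at 5.
Table: [—, —, 882, 441, 483, 224, 57]

441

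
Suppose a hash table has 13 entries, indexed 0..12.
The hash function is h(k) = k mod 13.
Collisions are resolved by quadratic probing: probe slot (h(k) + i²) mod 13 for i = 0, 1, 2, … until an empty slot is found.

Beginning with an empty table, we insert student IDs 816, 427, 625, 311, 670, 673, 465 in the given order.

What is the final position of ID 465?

0

816: h=10 => slot 10
427: h=11 => slot 11
625: h=1 => slot 1
311: h=12 => slot 12
670: h=7 => slot 7
673: h=10, probe 10,11,1,6 => slot 6
465: h=10, probe 10,11,1,6,0 => slot 0
Table: [465, 625, ., ., ., ., 673, 670, ., ., 816, 427, 311]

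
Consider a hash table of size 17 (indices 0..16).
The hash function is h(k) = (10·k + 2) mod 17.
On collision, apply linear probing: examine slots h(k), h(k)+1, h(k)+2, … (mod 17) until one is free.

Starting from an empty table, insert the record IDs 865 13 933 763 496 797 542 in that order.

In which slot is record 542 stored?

3

865: h=16 -> slot 16
13: h=13 -> slot 13
933: h=16, probe 16,0 -> slot 0
763: h=16, probe 16,0,1 -> slot 1
496: h=15 -> slot 15
797: h=16, probe 16,0,1,2 -> slot 2
542: h=16, probe 16,0,1,2,3 -> slot 3
Table: [933, 763, 797, 542, —, —, —, —, —, —, —, —, —, 13, —, 496, 865]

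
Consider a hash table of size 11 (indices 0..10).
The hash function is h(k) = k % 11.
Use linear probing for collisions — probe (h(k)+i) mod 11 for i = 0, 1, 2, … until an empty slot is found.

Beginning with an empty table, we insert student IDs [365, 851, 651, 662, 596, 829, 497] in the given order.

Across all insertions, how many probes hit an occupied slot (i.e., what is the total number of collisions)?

17

365: h=2 -> slot 2
851: h=4 -> slot 4
651: h=2, probe 2,3 -> slot 3
662: h=2, probe 2,3,4,5 -> slot 5
596: h=2, probe 2,3,4,5,6 -> slot 6
829: h=4, probe 4,5,6,7 -> slot 7
497: h=2, probe 2,3,4,5,6,7,8 -> slot 8
Table: [., ., 365, 651, 851, 662, 596, 829, 497, ., .]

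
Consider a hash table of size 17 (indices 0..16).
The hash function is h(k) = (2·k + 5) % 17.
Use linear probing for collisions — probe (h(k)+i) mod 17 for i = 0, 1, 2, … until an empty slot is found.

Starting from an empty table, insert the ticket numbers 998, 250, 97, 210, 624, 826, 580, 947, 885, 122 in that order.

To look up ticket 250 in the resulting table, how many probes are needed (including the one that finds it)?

2

998 hashes to 12; slot 12 is free → place at 12.
250 hashes to 12; 12 taken → place at 13.
97 hashes to 12; 12,13 taken → place at 14.
210 hashes to 0; slot 0 is free → place at 0.
624 hashes to 12; 12,13,14 taken → place at 15.
826 hashes to 8; slot 8 is free → place at 8.
580 hashes to 9; slot 9 is free → place at 9.
947 hashes to 12; 12,13,14,15 taken → place at 16.
885 hashes to 7; slot 7 is free → place at 7.
122 hashes to 11; slot 11 is free → place at 11.
Table: [210, —, —, —, —, —, —, 885, 826, 580, —, 122, 998, 250, 97, 624, 947]
Lookup 250: h=12, probe 12,13 → found at 13.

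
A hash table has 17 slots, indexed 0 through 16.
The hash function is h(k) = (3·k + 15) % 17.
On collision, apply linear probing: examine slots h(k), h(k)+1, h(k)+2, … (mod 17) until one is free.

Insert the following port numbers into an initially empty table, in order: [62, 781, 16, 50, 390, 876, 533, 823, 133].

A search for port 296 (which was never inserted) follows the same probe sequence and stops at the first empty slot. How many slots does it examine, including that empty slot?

Insert 62: h=14, slot 14 empty => index 14.
Insert 781: h=12, slot 12 empty => index 12.
Insert 16: h=12, slot 12 occupied => index 13.
Insert 50: h=12, slots 12,13,14 occupied => index 15.
Insert 390: h=12, slots 12,13,14,15 occupied => index 16.
Insert 876: h=8, slot 8 empty => index 8.
Insert 533: h=16, slot 16 occupied => index 0.
Insert 823: h=2, slot 2 empty => index 2.
Insert 133: h=6, slot 6 empty => index 6.
Table: [533, —, 823, —, —, —, 133, —, 876, —, —, —, 781, 16, 62, 50, 390]
Lookup 296: h=2, probe 2,3 → slot 3 empty, not found.

2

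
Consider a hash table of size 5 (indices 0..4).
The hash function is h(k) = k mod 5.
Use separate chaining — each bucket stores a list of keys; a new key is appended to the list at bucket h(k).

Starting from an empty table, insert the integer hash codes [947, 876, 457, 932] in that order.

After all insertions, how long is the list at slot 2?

Insert 947: h=2, bucket 2 empty -> new chain.
Insert 876: h=1, bucket 1 empty -> new chain.
Insert 457: h=2, bucket 2 nonempty -> append to chain.
Insert 932: h=2, bucket 2 nonempty -> append to chain.
Final buckets:
0: _
1: 876
2: 947 -> 457 -> 932
3: _
4: _

3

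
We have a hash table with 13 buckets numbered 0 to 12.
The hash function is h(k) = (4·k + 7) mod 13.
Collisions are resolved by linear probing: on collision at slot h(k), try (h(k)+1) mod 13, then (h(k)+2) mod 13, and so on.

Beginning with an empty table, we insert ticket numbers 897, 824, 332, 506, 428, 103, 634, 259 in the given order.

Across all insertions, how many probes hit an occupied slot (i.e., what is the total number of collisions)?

6

897 hashes to 7; slot 7 is free → place at 7.
824 hashes to 1; slot 1 is free → place at 1.
332 hashes to 9; slot 9 is free → place at 9.
506 hashes to 3; slot 3 is free → place at 3.
428 hashes to 3; 3 taken → place at 4.
103 hashes to 3; 3,4 taken → place at 5.
634 hashes to 8; slot 8 is free → place at 8.
259 hashes to 3; 3,4,5 taken → place at 6.
Table: [_, 824, _, 506, 428, 103, 259, 897, 634, 332, _, _, _]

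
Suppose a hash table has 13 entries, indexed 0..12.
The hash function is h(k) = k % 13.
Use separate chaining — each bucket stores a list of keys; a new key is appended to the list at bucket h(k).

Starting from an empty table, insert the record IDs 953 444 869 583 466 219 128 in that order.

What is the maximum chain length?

953 -> bucket 4
444 -> bucket 2
869 -> bucket 11
583 -> bucket 11 (collision)
466 -> bucket 11 (collision)
219 -> bucket 11 (collision)
128 -> bucket 11 (collision)
Final buckets:
0: —
1: —
2: 444
3: —
4: 953
5: —
6: —
7: —
8: —
9: —
10: —
11: 869 -> 583 -> 466 -> 219 -> 128
12: —

5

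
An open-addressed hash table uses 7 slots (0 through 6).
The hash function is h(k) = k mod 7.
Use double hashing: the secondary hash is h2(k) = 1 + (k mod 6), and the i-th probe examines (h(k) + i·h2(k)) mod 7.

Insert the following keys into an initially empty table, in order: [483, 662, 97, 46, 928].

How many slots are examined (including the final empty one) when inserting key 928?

483 hashes to 0; slot 0 is free → place at 0.
662 hashes to 4; slot 4 is free → place at 4.
97 hashes to 6; slot 6 is free → place at 6.
46 hashes to 4, h2=5; 4 taken → place at 2.
928 hashes to 4, h2=5; 4,2,0 taken → place at 5.
Table: [483, —, 46, —, 662, 928, 97]

4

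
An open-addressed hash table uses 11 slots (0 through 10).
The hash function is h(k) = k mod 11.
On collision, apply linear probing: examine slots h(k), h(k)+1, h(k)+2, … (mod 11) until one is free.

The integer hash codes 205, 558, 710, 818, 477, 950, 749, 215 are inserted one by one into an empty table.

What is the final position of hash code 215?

10

Insert 205: h=7, slot 7 empty → index 7.
Insert 558: h=8, slot 8 empty → index 8.
Insert 710: h=6, slot 6 empty → index 6.
Insert 818: h=4, slot 4 empty → index 4.
Insert 477: h=4, slot 4 occupied → index 5.
Insert 950: h=4, slots 4,5,6,7,8 occupied → index 9.
Insert 749: h=1, slot 1 empty → index 1.
Insert 215: h=6, slots 6,7,8,9 occupied → index 10.
Table: [., 749, ., ., 818, 477, 710, 205, 558, 950, 215]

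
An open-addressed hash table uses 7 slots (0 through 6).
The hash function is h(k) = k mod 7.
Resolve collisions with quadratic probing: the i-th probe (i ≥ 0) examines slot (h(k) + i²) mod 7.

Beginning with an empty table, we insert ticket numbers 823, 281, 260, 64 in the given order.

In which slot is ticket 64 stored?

5

Insert 823: h=4, slot 4 empty → index 4.
Insert 281: h=1, slot 1 empty → index 1.
Insert 260: h=1, slot 1 occupied → index 2.
Insert 64: h=1, slots 1,2 occupied → index 5.
Table: [_, 281, 260, _, 823, 64, _]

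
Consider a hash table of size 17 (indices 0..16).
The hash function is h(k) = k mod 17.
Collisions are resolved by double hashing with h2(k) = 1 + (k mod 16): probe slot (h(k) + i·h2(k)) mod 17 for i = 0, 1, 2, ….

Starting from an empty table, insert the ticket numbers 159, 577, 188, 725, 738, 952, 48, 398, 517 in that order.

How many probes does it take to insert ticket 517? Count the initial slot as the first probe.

2

Insert 159: h=6, slot 6 empty => index 6.
Insert 577: h=16, slot 16 empty => index 16.
Insert 188: h=1, slot 1 empty => index 1.
Insert 725: h=11, slot 11 empty => index 11.
Insert 738: h=7, slot 7 empty => index 7.
Insert 952: h=0, slot 0 empty => index 0.
Insert 48: h=14, slot 14 empty => index 14.
Insert 398: h=7, h2=15, slot 7 occupied => index 5.
Insert 517: h=7, h2=6, slot 7 occupied => index 13.
Table: [952, 188, _, _, _, 398, 159, 738, _, _, _, 725, _, 517, 48, _, 577]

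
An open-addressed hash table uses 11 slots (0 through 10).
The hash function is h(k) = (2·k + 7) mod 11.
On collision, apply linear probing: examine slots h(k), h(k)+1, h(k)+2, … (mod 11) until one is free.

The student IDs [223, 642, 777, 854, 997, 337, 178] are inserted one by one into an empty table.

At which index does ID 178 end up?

5

223: h=2 -> slot 2
642: h=4 -> slot 4
777: h=10 -> slot 10
854: h=10, probe 10,0 -> slot 0
997: h=10, probe 10,0,1 -> slot 1
337: h=10, probe 10,0,1,2,3 -> slot 3
178: h=0, probe 0,1,2,3,4,5 -> slot 5
Table: [854, 997, 223, 337, 642, 178, ., ., ., ., 777]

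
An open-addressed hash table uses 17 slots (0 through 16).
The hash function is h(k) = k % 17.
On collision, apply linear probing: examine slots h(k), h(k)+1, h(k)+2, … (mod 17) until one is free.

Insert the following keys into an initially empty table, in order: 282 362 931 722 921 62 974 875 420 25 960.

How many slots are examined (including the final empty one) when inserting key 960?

Insert 282: h=10, slot 10 empty → index 10.
Insert 362: h=5, slot 5 empty → index 5.
Insert 931: h=13, slot 13 empty → index 13.
Insert 722: h=8, slot 8 empty → index 8.
Insert 921: h=3, slot 3 empty → index 3.
Insert 62: h=11, slot 11 empty → index 11.
Insert 974: h=5, slot 5 occupied → index 6.
Insert 875: h=8, slot 8 occupied → index 9.
Insert 420: h=12, slot 12 empty → index 12.
Insert 25: h=8, slots 8,9,10,11,12,13 occupied → index 14.
Insert 960: h=8, slots 8,9,10,11,12,13,14 occupied → index 15.
Table: [∅, ∅, ∅, 921, ∅, 362, 974, ∅, 722, 875, 282, 62, 420, 931, 25, 960, ∅]

8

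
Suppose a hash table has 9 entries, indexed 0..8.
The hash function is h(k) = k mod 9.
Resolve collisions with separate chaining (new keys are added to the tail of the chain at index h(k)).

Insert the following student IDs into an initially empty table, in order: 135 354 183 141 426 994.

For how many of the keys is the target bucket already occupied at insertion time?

Insert 135: h=0, bucket 0 empty → new chain.
Insert 354: h=3, bucket 3 empty → new chain.
Insert 183: h=3, bucket 3 nonempty → append to chain.
Insert 141: h=6, bucket 6 empty → new chain.
Insert 426: h=3, bucket 3 nonempty → append to chain.
Insert 994: h=4, bucket 4 empty → new chain.
Final buckets:
0: 135
1: —
2: —
3: 354 -> 183 -> 426
4: 994
5: —
6: 141
7: —
8: —

2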